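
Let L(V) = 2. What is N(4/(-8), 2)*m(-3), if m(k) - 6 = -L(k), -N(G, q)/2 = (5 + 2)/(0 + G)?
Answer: 112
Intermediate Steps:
N(G, q) = -14/G (N(G, q) = -2*(5 + 2)/(0 + G) = -14/G)
m(k) = 4 (m(k) = 6 - 1*2 = 6 - 2 = 4)
N(4/(-8), 2)*m(-3) = -14/(4/(-8))*4 = -14/(4*(-1/8))*4 = -14/(-1/2)*4 = -14*(-2)*4 = 28*4 = 112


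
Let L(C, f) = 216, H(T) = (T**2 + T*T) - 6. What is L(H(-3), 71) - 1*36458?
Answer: -36242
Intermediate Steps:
H(T) = -6 + 2*T**2 (H(T) = (T**2 + T**2) - 6 = 2*T**2 - 6 = -6 + 2*T**2)
L(H(-3), 71) - 1*36458 = 216 - 1*36458 = 216 - 36458 = -36242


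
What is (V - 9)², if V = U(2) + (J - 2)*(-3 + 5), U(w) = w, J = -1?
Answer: 169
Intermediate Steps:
V = -4 (V = 2 + (-1 - 2)*(-3 + 5) = 2 - 3*2 = 2 - 6 = -4)
(V - 9)² = (-4 - 9)² = (-13)² = 169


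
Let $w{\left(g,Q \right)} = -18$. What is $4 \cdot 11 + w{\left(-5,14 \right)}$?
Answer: $26$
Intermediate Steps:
$4 \cdot 11 + w{\left(-5,14 \right)} = 4 \cdot 11 - 18 = 44 - 18 = 26$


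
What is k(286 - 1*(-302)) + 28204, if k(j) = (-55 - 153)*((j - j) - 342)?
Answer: 99340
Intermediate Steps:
k(j) = 71136 (k(j) = -208*(0 - 342) = -208*(-342) = 71136)
k(286 - 1*(-302)) + 28204 = 71136 + 28204 = 99340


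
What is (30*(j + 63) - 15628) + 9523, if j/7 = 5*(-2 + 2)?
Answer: -4215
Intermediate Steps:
j = 0 (j = 7*(5*(-2 + 2)) = 7*(5*0) = 7*0 = 0)
(30*(j + 63) - 15628) + 9523 = (30*(0 + 63) - 15628) + 9523 = (30*63 - 15628) + 9523 = (1890 - 15628) + 9523 = -13738 + 9523 = -4215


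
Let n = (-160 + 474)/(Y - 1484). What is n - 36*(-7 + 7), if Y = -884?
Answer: -157/1184 ≈ -0.13260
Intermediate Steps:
n = -157/1184 (n = (-160 + 474)/(-884 - 1484) = 314/(-2368) = 314*(-1/2368) = -157/1184 ≈ -0.13260)
n - 36*(-7 + 7) = -157/1184 - 36*(-7 + 7) = -157/1184 - 36*0 = -157/1184 - 1*0 = -157/1184 + 0 = -157/1184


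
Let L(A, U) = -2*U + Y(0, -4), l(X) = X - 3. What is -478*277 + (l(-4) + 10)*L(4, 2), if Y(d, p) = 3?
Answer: -132409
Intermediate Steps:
l(X) = -3 + X
L(A, U) = 3 - 2*U (L(A, U) = -2*U + 3 = 3 - 2*U)
-478*277 + (l(-4) + 10)*L(4, 2) = -478*277 + ((-3 - 4) + 10)*(3 - 2*2) = -132406 + (-7 + 10)*(3 - 4) = -132406 + 3*(-1) = -132406 - 3 = -132409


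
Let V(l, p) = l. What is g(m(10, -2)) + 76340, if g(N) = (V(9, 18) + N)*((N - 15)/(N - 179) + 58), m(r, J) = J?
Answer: 13891145/181 ≈ 76747.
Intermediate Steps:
g(N) = (9 + N)*(58 + (-15 + N)/(-179 + N)) (g(N) = (9 + N)*((N - 15)/(N - 179) + 58) = (9 + N)*((-15 + N)/(-179 + N) + 58) = (9 + N)*(58 + (-15 + N)/(-179 + N)))
g(m(10, -2)) + 76340 = (-93573 - 9866*(-2) + 59*(-2)**2)/(-179 - 2) + 76340 = (-93573 + 19732 + 59*4)/(-181) + 76340 = -(-93573 + 19732 + 236)/181 + 76340 = -1/181*(-73605) + 76340 = 73605/181 + 76340 = 13891145/181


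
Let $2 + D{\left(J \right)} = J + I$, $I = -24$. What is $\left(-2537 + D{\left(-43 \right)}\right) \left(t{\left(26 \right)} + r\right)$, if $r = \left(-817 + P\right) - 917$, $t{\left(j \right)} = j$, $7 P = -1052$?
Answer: $\frac{33898848}{7} \approx 4.8427 \cdot 10^{6}$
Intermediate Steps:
$P = - \frac{1052}{7}$ ($P = \frac{1}{7} \left(-1052\right) = - \frac{1052}{7} \approx -150.29$)
$r = - \frac{13190}{7}$ ($r = \left(-817 - \frac{1052}{7}\right) - 917 = - \frac{6771}{7} - 917 = - \frac{13190}{7} \approx -1884.3$)
$D{\left(J \right)} = -26 + J$ ($D{\left(J \right)} = -2 + \left(J - 24\right) = -2 + \left(-24 + J\right) = -26 + J$)
$\left(-2537 + D{\left(-43 \right)}\right) \left(t{\left(26 \right)} + r\right) = \left(-2537 - 69\right) \left(26 - \frac{13190}{7}\right) = \left(-2537 - 69\right) \left(- \frac{13008}{7}\right) = \left(-2606\right) \left(- \frac{13008}{7}\right) = \frac{33898848}{7}$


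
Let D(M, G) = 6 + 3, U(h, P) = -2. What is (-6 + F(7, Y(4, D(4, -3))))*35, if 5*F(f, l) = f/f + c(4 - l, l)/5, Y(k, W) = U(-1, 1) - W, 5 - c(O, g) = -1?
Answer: -973/5 ≈ -194.60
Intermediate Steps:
D(M, G) = 9
c(O, g) = 6 (c(O, g) = 5 - 1*(-1) = 5 + 1 = 6)
Y(k, W) = -2 - W
F(f, l) = 11/25 (F(f, l) = (f/f + 6/5)/5 = (1 + 6*(1/5))/5 = (1 + 6/5)/5 = (1/5)*(11/5) = 11/25)
(-6 + F(7, Y(4, D(4, -3))))*35 = (-6 + 11/25)*35 = -139/25*35 = -973/5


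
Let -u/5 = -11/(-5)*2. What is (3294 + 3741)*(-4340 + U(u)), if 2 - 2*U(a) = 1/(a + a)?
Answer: -2686181085/88 ≈ -3.0525e+7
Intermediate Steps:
u = -22 (u = -5*(-11/(-5))*2 = -5*(-11*(-⅕))*2 = -11*2 = -5*22/5 = -22)
U(a) = 1 - 1/(4*a) (U(a) = 1 - 1/(2*(a + a)) = 1 - 1/(2*a)/2 = 1 - 1/(4*a))
(3294 + 3741)*(-4340 + U(u)) = (3294 + 3741)*(-4340 + (-¼ - 22)/(-22)) = 7035*(-4340 - 1/22*(-89/4)) = 7035*(-4340 + 89/88) = 7035*(-381831/88) = -2686181085/88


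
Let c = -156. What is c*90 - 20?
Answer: -14060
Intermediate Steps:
c*90 - 20 = -156*90 - 20 = -14040 - 20 = -14060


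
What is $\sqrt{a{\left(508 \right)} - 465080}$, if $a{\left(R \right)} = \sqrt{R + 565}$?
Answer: $\sqrt{-465080 + \sqrt{1073}} \approx 681.94 i$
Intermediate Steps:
$a{\left(R \right)} = \sqrt{565 + R}$
$\sqrt{a{\left(508 \right)} - 465080} = \sqrt{\sqrt{565 + 508} - 465080} = \sqrt{\sqrt{1073} - 465080} = \sqrt{-465080 + \sqrt{1073}}$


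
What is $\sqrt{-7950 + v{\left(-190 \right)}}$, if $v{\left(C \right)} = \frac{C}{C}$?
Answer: $i \sqrt{7949} \approx 89.157 i$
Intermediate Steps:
$v{\left(C \right)} = 1$
$\sqrt{-7950 + v{\left(-190 \right)}} = \sqrt{-7950 + 1} = \sqrt{-7949} = i \sqrt{7949}$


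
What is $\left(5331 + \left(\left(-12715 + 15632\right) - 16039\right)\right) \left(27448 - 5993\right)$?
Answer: $-167155905$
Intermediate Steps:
$\left(5331 + \left(\left(-12715 + 15632\right) - 16039\right)\right) \left(27448 - 5993\right) = \left(5331 + \left(2917 - 16039\right)\right) 21455 = \left(5331 - 13122\right) 21455 = \left(-7791\right) 21455 = -167155905$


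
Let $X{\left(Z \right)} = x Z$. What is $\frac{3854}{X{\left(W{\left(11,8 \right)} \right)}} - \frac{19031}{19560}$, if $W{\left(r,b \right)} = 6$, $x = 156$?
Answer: $\frac{2398801}{762840} \approx 3.1446$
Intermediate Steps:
$X{\left(Z \right)} = 156 Z$
$\frac{3854}{X{\left(W{\left(11,8 \right)} \right)}} - \frac{19031}{19560} = \frac{3854}{156 \cdot 6} - \frac{19031}{19560} = \frac{3854}{936} - \frac{19031}{19560} = 3854 \cdot \frac{1}{936} - \frac{19031}{19560} = \frac{1927}{468} - \frac{19031}{19560} = \frac{2398801}{762840}$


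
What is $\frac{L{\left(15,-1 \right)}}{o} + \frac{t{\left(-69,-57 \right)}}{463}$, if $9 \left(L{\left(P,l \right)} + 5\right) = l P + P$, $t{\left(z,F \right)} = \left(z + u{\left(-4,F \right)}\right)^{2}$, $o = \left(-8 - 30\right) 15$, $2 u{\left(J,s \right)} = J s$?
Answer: $\frac{231313}{52782} \approx 4.3824$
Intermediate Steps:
$u{\left(J,s \right)} = \frac{J s}{2}$
$o = -570$ ($o = \left(-38\right) 15 = -570$)
$t{\left(z,F \right)} = \left(z - 2 F\right)^{2}$ ($t{\left(z,F \right)} = \left(z + \frac{1}{2} \left(-4\right) F\right)^{2} = \left(z - 2 F\right)^{2}$)
$L{\left(P,l \right)} = -5 + \frac{P}{9} + \frac{P l}{9}$ ($L{\left(P,l \right)} = -5 + \frac{l P + P}{9} = -5 + \frac{P l + P}{9} = -5 + \frac{P + P l}{9} = -5 + \left(\frac{P}{9} + \frac{P l}{9}\right) = -5 + \frac{P}{9} + \frac{P l}{9}$)
$\frac{L{\left(15,-1 \right)}}{o} + \frac{t{\left(-69,-57 \right)}}{463} = \frac{-5 + \frac{1}{9} \cdot 15 + \frac{1}{9} \cdot 15 \left(-1\right)}{-570} + \frac{\left(\left(-1\right) \left(-69\right) + 2 \left(-57\right)\right)^{2}}{463} = \left(-5 + \frac{5}{3} - \frac{5}{3}\right) \left(- \frac{1}{570}\right) + \left(69 - 114\right)^{2} \cdot \frac{1}{463} = \left(-5\right) \left(- \frac{1}{570}\right) + \left(-45\right)^{2} \cdot \frac{1}{463} = \frac{1}{114} + 2025 \cdot \frac{1}{463} = \frac{1}{114} + \frac{2025}{463} = \frac{231313}{52782}$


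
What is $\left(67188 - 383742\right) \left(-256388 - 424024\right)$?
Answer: $215387140248$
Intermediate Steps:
$\left(67188 - 383742\right) \left(-256388 - 424024\right) = \left(-316554\right) \left(-680412\right) = 215387140248$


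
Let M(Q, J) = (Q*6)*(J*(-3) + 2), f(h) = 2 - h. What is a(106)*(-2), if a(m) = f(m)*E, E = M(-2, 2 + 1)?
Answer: 17472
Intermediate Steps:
M(Q, J) = 6*Q*(2 - 3*J) (M(Q, J) = (6*Q)*(-3*J + 2) = (6*Q)*(2 - 3*J) = 6*Q*(2 - 3*J))
E = 84 (E = 6*(-2)*(2 - 3*(2 + 1)) = 6*(-2)*(2 - 3*3) = 6*(-2)*(2 - 9) = 6*(-2)*(-7) = 84)
a(m) = 168 - 84*m (a(m) = (2 - m)*84 = 168 - 84*m)
a(106)*(-2) = (168 - 84*106)*(-2) = (168 - 8904)*(-2) = -8736*(-2) = 17472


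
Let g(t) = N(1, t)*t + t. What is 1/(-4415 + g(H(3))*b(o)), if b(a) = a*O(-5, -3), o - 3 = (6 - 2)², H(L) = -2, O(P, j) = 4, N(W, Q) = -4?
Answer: -1/3959 ≈ -0.00025259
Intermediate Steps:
o = 19 (o = 3 + (6 - 2)² = 3 + 4² = 3 + 16 = 19)
b(a) = 4*a (b(a) = a*4 = 4*a)
g(t) = -3*t (g(t) = -4*t + t = -3*t)
1/(-4415 + g(H(3))*b(o)) = 1/(-4415 + (-3*(-2))*(4*19)) = 1/(-4415 + 6*76) = 1/(-4415 + 456) = 1/(-3959) = -1/3959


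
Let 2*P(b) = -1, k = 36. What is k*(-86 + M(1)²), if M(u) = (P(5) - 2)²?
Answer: -6759/4 ≈ -1689.8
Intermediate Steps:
P(b) = -½ (P(b) = (½)*(-1) = -½)
M(u) = 25/4 (M(u) = (-½ - 2)² = (-5/2)² = 25/4)
k*(-86 + M(1)²) = 36*(-86 + (25/4)²) = 36*(-86 + 625/16) = 36*(-751/16) = -6759/4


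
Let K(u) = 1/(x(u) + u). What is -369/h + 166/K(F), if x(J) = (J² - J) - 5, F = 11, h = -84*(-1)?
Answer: 539045/28 ≈ 19252.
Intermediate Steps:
h = 84
x(J) = -5 + J² - J
K(u) = 1/(-5 + u²) (K(u) = 1/((-5 + u² - u) + u) = 1/(-5 + u²))
-369/h + 166/K(F) = -369/84 + 166/(1/(-5 + 11²)) = -369*1/84 + 166/(1/(-5 + 121)) = -123/28 + 166/(1/116) = -123/28 + 166*116 = -123/28 + 19256 = 539045/28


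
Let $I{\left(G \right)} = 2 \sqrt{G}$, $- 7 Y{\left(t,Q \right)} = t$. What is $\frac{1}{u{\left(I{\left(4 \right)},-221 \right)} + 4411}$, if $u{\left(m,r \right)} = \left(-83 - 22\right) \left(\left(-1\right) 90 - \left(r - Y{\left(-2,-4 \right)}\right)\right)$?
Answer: $- \frac{1}{9374} \approx -0.00010668$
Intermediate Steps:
$Y{\left(t,Q \right)} = - \frac{t}{7}$
$u{\left(m,r \right)} = 9420 + 105 r$ ($u{\left(m,r \right)} = \left(-83 - 22\right) \left(\left(-1\right) 90 - \left(- \frac{2}{7} + r\right)\right) = - 105 \left(-90 - \left(- \frac{2}{7} + r\right)\right) = - 105 \left(- \frac{628}{7} - r\right) = 9420 + 105 r$)
$\frac{1}{u{\left(I{\left(4 \right)},-221 \right)} + 4411} = \frac{1}{\left(9420 + 105 \left(-221\right)\right) + 4411} = \frac{1}{\left(9420 - 23205\right) + 4411} = \frac{1}{-13785 + 4411} = \frac{1}{-9374} = - \frac{1}{9374}$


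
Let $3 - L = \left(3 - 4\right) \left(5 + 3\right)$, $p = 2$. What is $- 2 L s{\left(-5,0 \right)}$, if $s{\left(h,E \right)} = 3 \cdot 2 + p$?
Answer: $-176$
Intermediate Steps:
$s{\left(h,E \right)} = 8$ ($s{\left(h,E \right)} = 3 \cdot 2 + 2 = 6 + 2 = 8$)
$L = 11$ ($L = 3 - \left(3 - 4\right) \left(5 + 3\right) = 3 - \left(-1\right) 8 = 3 - -8 = 3 + 8 = 11$)
$- 2 L s{\left(-5,0 \right)} = \left(-2\right) 11 \cdot 8 = \left(-22\right) 8 = -176$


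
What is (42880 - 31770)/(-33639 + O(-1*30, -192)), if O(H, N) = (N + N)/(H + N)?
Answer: -411070/1244579 ≈ -0.33029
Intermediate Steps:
O(H, N) = 2*N/(H + N) (O(H, N) = (2*N)/(H + N) = 2*N/(H + N))
(42880 - 31770)/(-33639 + O(-1*30, -192)) = (42880 - 31770)/(-33639 + 2*(-192)/(-1*30 - 192)) = 11110/(-33639 + 2*(-192)/(-30 - 192)) = 11110/(-33639 + 2*(-192)/(-222)) = 11110/(-33639 + 2*(-192)*(-1/222)) = 11110/(-33639 + 64/37) = 11110/(-1244579/37) = 11110*(-37/1244579) = -411070/1244579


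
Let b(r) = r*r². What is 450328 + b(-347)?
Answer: -41331595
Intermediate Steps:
b(r) = r³
450328 + b(-347) = 450328 + (-347)³ = 450328 - 41781923 = -41331595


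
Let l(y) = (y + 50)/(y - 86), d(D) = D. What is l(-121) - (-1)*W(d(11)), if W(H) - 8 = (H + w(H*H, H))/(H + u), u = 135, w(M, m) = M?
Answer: 139733/15111 ≈ 9.2471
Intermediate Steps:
W(H) = 8 + (H + H²)/(135 + H) (W(H) = 8 + (H + H*H)/(H + 135) = 8 + (H + H²)/(135 + H))
l(y) = (50 + y)/(-86 + y)
l(-121) - (-1)*W(d(11)) = (50 - 121)/(-86 - 121) - (-1)*(1080 + 11² + 9*11)/(135 + 11) = -71/(-207) - (-1)*(1080 + 121 + 99)/146 = -1/207*(-71) - (-1)*(1/146)*1300 = 71/207 - (-1)*650/73 = 71/207 - 1*(-650/73) = 71/207 + 650/73 = 139733/15111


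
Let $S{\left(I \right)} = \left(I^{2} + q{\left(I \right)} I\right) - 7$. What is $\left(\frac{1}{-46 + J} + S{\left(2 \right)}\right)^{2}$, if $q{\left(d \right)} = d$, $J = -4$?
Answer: $\frac{2401}{2500} \approx 0.9604$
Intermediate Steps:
$S{\left(I \right)} = -7 + 2 I^{2}$ ($S{\left(I \right)} = \left(I^{2} + I I\right) - 7 = \left(I^{2} + I^{2}\right) - 7 = 2 I^{2} - 7 = -7 + 2 I^{2}$)
$\left(\frac{1}{-46 + J} + S{\left(2 \right)}\right)^{2} = \left(\frac{1}{-46 - 4} - \left(7 - 2 \cdot 2^{2}\right)\right)^{2} = \left(\frac{1}{-50} + \left(-7 + 2 \cdot 4\right)\right)^{2} = \left(- \frac{1}{50} + \left(-7 + 8\right)\right)^{2} = \left(- \frac{1}{50} + 1\right)^{2} = \left(\frac{49}{50}\right)^{2} = \frac{2401}{2500}$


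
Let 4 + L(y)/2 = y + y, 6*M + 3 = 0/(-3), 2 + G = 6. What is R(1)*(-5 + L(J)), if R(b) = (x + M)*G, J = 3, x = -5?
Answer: 22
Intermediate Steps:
G = 4 (G = -2 + 6 = 4)
M = -1/2 (M = -1/2 + (0/(-3))/6 = -1/2 + (0*(-1/3))/6 = -1/2 + (1/6)*0 = -1/2 + 0 = -1/2 ≈ -0.50000)
L(y) = -8 + 4*y (L(y) = -8 + 2*(y + y) = -8 + 2*(2*y) = -8 + 4*y)
R(b) = -22 (R(b) = (-5 - 1/2)*4 = -11/2*4 = -22)
R(1)*(-5 + L(J)) = -22*(-5 + (-8 + 4*3)) = -22*(-5 + (-8 + 12)) = -22*(-5 + 4) = -22*(-1) = 22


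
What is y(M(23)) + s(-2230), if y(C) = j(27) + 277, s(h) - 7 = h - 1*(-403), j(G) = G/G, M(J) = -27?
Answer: -1542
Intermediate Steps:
j(G) = 1
s(h) = 410 + h (s(h) = 7 + (h - 1*(-403)) = 7 + (h + 403) = 7 + (403 + h) = 410 + h)
y(C) = 278 (y(C) = 1 + 277 = 278)
y(M(23)) + s(-2230) = 278 + (410 - 2230) = 278 - 1820 = -1542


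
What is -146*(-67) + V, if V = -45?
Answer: 9737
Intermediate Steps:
-146*(-67) + V = -146*(-67) - 45 = 9782 - 45 = 9737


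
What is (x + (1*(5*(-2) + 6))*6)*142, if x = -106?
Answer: -18460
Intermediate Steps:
(x + (1*(5*(-2) + 6))*6)*142 = (-106 + (1*(5*(-2) + 6))*6)*142 = (-106 + (1*(-10 + 6))*6)*142 = (-106 + (1*(-4))*6)*142 = (-106 - 4*6)*142 = (-106 - 24)*142 = -130*142 = -18460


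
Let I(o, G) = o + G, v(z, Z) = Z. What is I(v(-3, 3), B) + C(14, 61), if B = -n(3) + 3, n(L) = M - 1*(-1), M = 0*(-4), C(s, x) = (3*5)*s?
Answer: 215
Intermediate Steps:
C(s, x) = 15*s
M = 0
n(L) = 1 (n(L) = 0 - 1*(-1) = 0 + 1 = 1)
B = 2 (B = -1*1 + 3 = -1 + 3 = 2)
I(o, G) = G + o
I(v(-3, 3), B) + C(14, 61) = (2 + 3) + 15*14 = 5 + 210 = 215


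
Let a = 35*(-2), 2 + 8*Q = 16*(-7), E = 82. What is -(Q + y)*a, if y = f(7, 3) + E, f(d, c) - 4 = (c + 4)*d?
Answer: 16905/2 ≈ 8452.5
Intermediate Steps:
f(d, c) = 4 + d*(4 + c) (f(d, c) = 4 + (c + 4)*d = 4 + (4 + c)*d = 4 + d*(4 + c))
Q = -57/4 (Q = -1/4 + (16*(-7))/8 = -1/4 + (1/8)*(-112) = -1/4 - 14 = -57/4 ≈ -14.250)
y = 135 (y = (4 + 4*7 + 3*7) + 82 = (4 + 28 + 21) + 82 = 53 + 82 = 135)
a = -70
-(Q + y)*a = -(-57/4 + 135)*(-70) = -483*(-70)/4 = -1*(-16905/2) = 16905/2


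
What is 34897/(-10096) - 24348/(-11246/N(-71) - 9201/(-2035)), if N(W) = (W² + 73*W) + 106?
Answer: -9409390792471/117198638608 ≈ -80.286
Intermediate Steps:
N(W) = 106 + W² + 73*W
34897/(-10096) - 24348/(-11246/N(-71) - 9201/(-2035)) = 34897/(-10096) - 24348/(-11246/(106 + (-71)² + 73*(-71)) - 9201/(-2035)) = 34897*(-1/10096) - 24348/(-11246/(106 + 5041 - 5183) - 9201*(-1/2035)) = -34897/10096 - 24348/(-11246/(-36) + 9201/2035) = -34897/10096 - 24348/(-11246*(-1/36) + 9201/2035) = -34897/10096 - 24348/(5623/18 + 9201/2035) = -34897/10096 - 24348/11608423/36630 = -34897/10096 - 24348*36630/11608423 = -34897/10096 - 891867240/11608423 = -9409390792471/117198638608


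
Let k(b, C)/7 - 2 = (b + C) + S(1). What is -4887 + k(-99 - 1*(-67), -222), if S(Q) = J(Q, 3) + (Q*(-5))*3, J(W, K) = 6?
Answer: -6714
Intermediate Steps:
S(Q) = 6 - 15*Q (S(Q) = 6 + (Q*(-5))*3 = 6 - 5*Q*3 = 6 - 15*Q)
k(b, C) = -49 + 7*C + 7*b (k(b, C) = 14 + 7*((b + C) + (6 - 15*1)) = 14 + 7*((C + b) + (6 - 15)) = 14 + 7*((C + b) - 9) = 14 + 7*(-9 + C + b) = 14 + (-63 + 7*C + 7*b) = -49 + 7*C + 7*b)
-4887 + k(-99 - 1*(-67), -222) = -4887 + (-49 + 7*(-222) + 7*(-99 - 1*(-67))) = -4887 + (-49 - 1554 + 7*(-99 + 67)) = -4887 + (-49 - 1554 + 7*(-32)) = -4887 + (-49 - 1554 - 224) = -4887 - 1827 = -6714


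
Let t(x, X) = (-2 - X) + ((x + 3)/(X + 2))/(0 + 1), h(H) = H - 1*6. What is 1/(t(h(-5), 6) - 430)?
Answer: -1/439 ≈ -0.0022779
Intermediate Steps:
h(H) = -6 + H (h(H) = H - 6 = -6 + H)
t(x, X) = -2 - X + (3 + x)/(2 + X) (t(x, X) = (-2 - X) + ((3 + x)/(2 + X))/1 = (-2 - X) + ((3 + x)/(2 + X))*1 = (-2 - X) + (3 + x)/(2 + X) = -2 - X + (3 + x)/(2 + X))
1/(t(h(-5), 6) - 430) = 1/((3 + (-6 - 5) - (2 + 6)²)/(2 + 6) - 430) = 1/((3 - 11 - 1*8²)/8 - 430) = 1/((3 - 11 - 1*64)/8 - 430) = 1/((3 - 11 - 64)/8 - 430) = 1/((⅛)*(-72) - 430) = 1/(-9 - 430) = 1/(-439) = -1/439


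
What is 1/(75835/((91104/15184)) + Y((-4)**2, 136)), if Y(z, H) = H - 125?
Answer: 6/75901 ≈ 7.9050e-5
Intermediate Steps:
Y(z, H) = -125 + H
1/(75835/((91104/15184)) + Y((-4)**2, 136)) = 1/(75835/((91104/15184)) + (-125 + 136)) = 1/(75835/((91104*(1/15184))) + 11) = 1/(75835/6 + 11) = 1/(75901/6) = 6/75901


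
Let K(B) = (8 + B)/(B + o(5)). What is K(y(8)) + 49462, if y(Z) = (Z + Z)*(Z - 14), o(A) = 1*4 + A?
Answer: 4303282/87 ≈ 49463.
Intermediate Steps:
o(A) = 4 + A
y(Z) = 2*Z*(-14 + Z) (y(Z) = (2*Z)*(-14 + Z) = 2*Z*(-14 + Z))
K(B) = (8 + B)/(9 + B) (K(B) = (8 + B)/(B + (4 + 5)) = (8 + B)/(B + 9) = (8 + B)/(9 + B))
K(y(8)) + 49462 = (8 + 2*8*(-14 + 8))/(9 + 2*8*(-14 + 8)) + 49462 = (8 + 2*8*(-6))/(9 + 2*8*(-6)) + 49462 = (8 - 96)/(9 - 96) + 49462 = -88/(-87) + 49462 = -1/87*(-88) + 49462 = 88/87 + 49462 = 4303282/87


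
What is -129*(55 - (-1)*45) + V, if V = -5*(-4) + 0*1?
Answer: -12880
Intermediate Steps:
V = 20 (V = 20 + 0 = 20)
-129*(55 - (-1)*45) + V = -129*(55 - (-1)*45) + 20 = -129*(55 - 1*(-45)) + 20 = -129*(55 + 45) + 20 = -129*100 + 20 = -12900 + 20 = -12880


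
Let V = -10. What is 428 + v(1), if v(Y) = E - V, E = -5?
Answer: 433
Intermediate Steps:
v(Y) = 5 (v(Y) = -5 - 1*(-10) = -5 + 10 = 5)
428 + v(1) = 428 + 5 = 433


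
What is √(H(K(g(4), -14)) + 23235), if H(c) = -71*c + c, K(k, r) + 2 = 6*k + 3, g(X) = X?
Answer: √21485 ≈ 146.58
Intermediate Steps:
K(k, r) = 1 + 6*k (K(k, r) = -2 + (6*k + 3) = -2 + (3 + 6*k) = 1 + 6*k)
H(c) = -70*c
√(H(K(g(4), -14)) + 23235) = √(-70*(1 + 6*4) + 23235) = √(-70*(1 + 24) + 23235) = √(-70*25 + 23235) = √(-1750 + 23235) = √21485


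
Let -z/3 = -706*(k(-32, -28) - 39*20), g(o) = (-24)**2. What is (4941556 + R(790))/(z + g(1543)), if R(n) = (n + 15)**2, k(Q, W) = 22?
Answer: -5589581/1604868 ≈ -3.4829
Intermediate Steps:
g(o) = 576
R(n) = (15 + n)**2
z = -1605444 (z = -(-2118)*(22 - 39*20) = -(-2118)*(22 - 780) = -(-2118)*(-758) = -3*535148 = -1605444)
(4941556 + R(790))/(z + g(1543)) = (4941556 + (15 + 790)**2)/(-1605444 + 576) = (4941556 + 805**2)/(-1604868) = (4941556 + 648025)*(-1/1604868) = 5589581*(-1/1604868) = -5589581/1604868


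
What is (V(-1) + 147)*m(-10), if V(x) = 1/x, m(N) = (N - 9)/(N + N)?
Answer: 1387/10 ≈ 138.70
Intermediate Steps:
m(N) = (-9 + N)/(2*N) (m(N) = (-9 + N)/((2*N)) = (-9 + N)*(1/(2*N)) = (-9 + N)/(2*N))
V(x) = 1/x
(V(-1) + 147)*m(-10) = (1/(-1) + 147)*((1/2)*(-9 - 10)/(-10)) = (-1 + 147)*((1/2)*(-1/10)*(-19)) = 146*(19/20) = 1387/10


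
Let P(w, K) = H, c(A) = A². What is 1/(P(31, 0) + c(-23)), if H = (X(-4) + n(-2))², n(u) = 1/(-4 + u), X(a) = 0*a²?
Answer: 36/19045 ≈ 0.0018903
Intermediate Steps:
X(a) = 0
H = 1/36 (H = (0 + 1/(-4 - 2))² = (0 + 1/(-6))² = (0 - ⅙)² = (-⅙)² = 1/36 ≈ 0.027778)
P(w, K) = 1/36
1/(P(31, 0) + c(-23)) = 1/(1/36 + (-23)²) = 1/(1/36 + 529) = 1/(19045/36) = 36/19045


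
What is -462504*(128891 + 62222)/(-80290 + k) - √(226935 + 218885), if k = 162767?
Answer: -88390526952/82477 - 2*√111455 ≈ -1.0724e+6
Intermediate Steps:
-462504*(128891 + 62222)/(-80290 + k) - √(226935 + 218885) = -462504*(128891 + 62222)/(-80290 + 162767) - √(226935 + 218885) = -462504/(82477/191113) - √445820 = -462504/(82477*(1/191113)) - 2*√111455 = -462504/82477/191113 - 2*√111455 = -462504*191113/82477 - 2*√111455 = -88390526952/82477 - 2*√111455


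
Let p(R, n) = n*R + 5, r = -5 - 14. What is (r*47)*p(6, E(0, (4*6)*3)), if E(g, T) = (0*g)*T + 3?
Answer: -20539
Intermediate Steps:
E(g, T) = 3 (E(g, T) = 0*T + 3 = 0 + 3 = 3)
r = -19
p(R, n) = 5 + R*n (p(R, n) = R*n + 5 = 5 + R*n)
(r*47)*p(6, E(0, (4*6)*3)) = (-19*47)*(5 + 6*3) = -893*(5 + 18) = -893*23 = -20539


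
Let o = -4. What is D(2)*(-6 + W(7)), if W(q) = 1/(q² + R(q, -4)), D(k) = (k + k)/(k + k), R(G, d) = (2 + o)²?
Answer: -317/53 ≈ -5.9811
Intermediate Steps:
R(G, d) = 4 (R(G, d) = (2 - 4)² = (-2)² = 4)
D(k) = 1 (D(k) = (2*k)/((2*k)) = (2*k)*(1/(2*k)) = 1)
W(q) = 1/(4 + q²) (W(q) = 1/(q² + 4) = 1/(4 + q²))
D(2)*(-6 + W(7)) = 1*(-6 + 1/(4 + 7²)) = 1*(-6 + 1/(4 + 49)) = 1*(-6 + 1/53) = 1*(-317/53) = -317/53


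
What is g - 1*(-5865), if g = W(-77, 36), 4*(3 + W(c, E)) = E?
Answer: 5871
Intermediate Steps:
W(c, E) = -3 + E/4
g = 6 (g = -3 + (1/4)*36 = -3 + 9 = 6)
g - 1*(-5865) = 6 - 1*(-5865) = 6 + 5865 = 5871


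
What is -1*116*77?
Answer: -8932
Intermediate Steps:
-1*116*77 = -116*77 = -8932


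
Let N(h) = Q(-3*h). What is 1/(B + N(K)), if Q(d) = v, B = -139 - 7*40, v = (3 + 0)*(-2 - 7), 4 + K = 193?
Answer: -1/446 ≈ -0.0022422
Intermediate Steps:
K = 189 (K = -4 + 193 = 189)
v = -27 (v = 3*(-9) = -27)
B = -419 (B = -139 - 280 = -419)
Q(d) = -27
N(h) = -27
1/(B + N(K)) = 1/(-419 - 27) = 1/(-446) = -1/446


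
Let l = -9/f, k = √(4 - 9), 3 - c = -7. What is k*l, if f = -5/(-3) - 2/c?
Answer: -135*I*√5/22 ≈ -13.721*I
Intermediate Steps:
c = 10 (c = 3 - 1*(-7) = 3 + 7 = 10)
f = 22/15 (f = -5/(-3) - 2/10 = -5*(-⅓) - 2*⅒ = 5/3 - ⅕ = 22/15 ≈ 1.4667)
k = I*√5 (k = √(-5) = I*√5 ≈ 2.2361*I)
l = -135/22 (l = -9/22/15 = -9*15/22 = -135/22 ≈ -6.1364)
k*l = (I*√5)*(-135/22) = -135*I*√5/22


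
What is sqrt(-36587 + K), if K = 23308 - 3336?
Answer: I*sqrt(16615) ≈ 128.9*I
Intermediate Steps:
K = 19972
sqrt(-36587 + K) = sqrt(-36587 + 19972) = sqrt(-16615) = I*sqrt(16615)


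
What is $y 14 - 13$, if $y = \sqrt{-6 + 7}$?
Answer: $1$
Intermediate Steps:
$y = 1$ ($y = \sqrt{1} = 1$)
$y 14 - 13 = 1 \cdot 14 - 13 = 14 - 13 = 1$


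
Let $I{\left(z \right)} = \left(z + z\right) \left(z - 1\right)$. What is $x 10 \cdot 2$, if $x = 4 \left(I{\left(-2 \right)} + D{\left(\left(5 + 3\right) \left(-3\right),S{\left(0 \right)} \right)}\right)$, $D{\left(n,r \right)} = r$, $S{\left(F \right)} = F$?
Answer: $960$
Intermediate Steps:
$I{\left(z \right)} = 2 z \left(-1 + z\right)$
$x = 48$ ($x = 4 \left(2 \left(-2\right) \left(-1 - 2\right) + 0\right) = 4 \left(2 \left(-2\right) \left(-3\right) + 0\right) = 4 \left(12 + 0\right) = 4 \cdot 12 = 48$)
$x 10 \cdot 2 = 48 \cdot 10 \cdot 2 = 480 \cdot 2 = 960$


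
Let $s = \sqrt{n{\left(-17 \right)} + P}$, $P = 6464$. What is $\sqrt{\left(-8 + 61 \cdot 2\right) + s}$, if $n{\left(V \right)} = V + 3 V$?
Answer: $\sqrt{114 + 2 \sqrt{1599}} \approx 13.927$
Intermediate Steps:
$n{\left(V \right)} = 4 V$
$s = 2 \sqrt{1599}$ ($s = \sqrt{4 \left(-17\right) + 6464} = \sqrt{-68 + 6464} = \sqrt{6396} = 2 \sqrt{1599} \approx 79.975$)
$\sqrt{\left(-8 + 61 \cdot 2\right) + s} = \sqrt{\left(-8 + 61 \cdot 2\right) + 2 \sqrt{1599}} = \sqrt{\left(-8 + 122\right) + 2 \sqrt{1599}} = \sqrt{114 + 2 \sqrt{1599}}$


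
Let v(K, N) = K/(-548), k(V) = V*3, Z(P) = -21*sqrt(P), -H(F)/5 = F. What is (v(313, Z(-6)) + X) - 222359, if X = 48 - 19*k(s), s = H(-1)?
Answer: -121982921/548 ≈ -2.2260e+5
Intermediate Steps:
H(F) = -5*F
s = 5 (s = -5*(-1) = 5)
k(V) = 3*V
v(K, N) = -K/548 (v(K, N) = K*(-1/548) = -K/548)
X = -237 (X = 48 - 57*5 = 48 - 19*15 = 48 - 285 = -237)
(v(313, Z(-6)) + X) - 222359 = (-1/548*313 - 237) - 222359 = (-313/548 - 237) - 222359 = -130189/548 - 222359 = -121982921/548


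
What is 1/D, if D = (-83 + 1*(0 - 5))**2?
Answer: 1/7744 ≈ 0.00012913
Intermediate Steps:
D = 7744 (D = (-83 + 1*(-5))**2 = (-83 - 5)**2 = (-88)**2 = 7744)
1/D = 1/7744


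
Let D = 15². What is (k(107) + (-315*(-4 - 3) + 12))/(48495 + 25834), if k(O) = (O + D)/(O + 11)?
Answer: 130969/4385411 ≈ 0.029865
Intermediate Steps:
D = 225
k(O) = (225 + O)/(11 + O) (k(O) = (O + 225)/(O + 11) = (225 + O)/(11 + O))
(k(107) + (-315*(-4 - 3) + 12))/(48495 + 25834) = ((225 + 107)/(11 + 107) + (-315*(-4 - 3) + 12))/(48495 + 25834) = (332/118 + (-315*(-7) + 12))/74329 = ((1/118)*332 + (-63*(-35) + 12))*(1/74329) = (166/59 + (2205 + 12))*(1/74329) = (166/59 + 2217)*(1/74329) = (130969/59)*(1/74329) = 130969/4385411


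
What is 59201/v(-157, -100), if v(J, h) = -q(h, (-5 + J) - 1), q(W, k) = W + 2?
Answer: 59201/98 ≈ 604.09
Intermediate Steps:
q(W, k) = 2 + W
v(J, h) = -2 - h (v(J, h) = -(2 + h) = -2 - h)
59201/v(-157, -100) = 59201/(-2 - 1*(-100)) = 59201/(-2 + 100) = 59201/98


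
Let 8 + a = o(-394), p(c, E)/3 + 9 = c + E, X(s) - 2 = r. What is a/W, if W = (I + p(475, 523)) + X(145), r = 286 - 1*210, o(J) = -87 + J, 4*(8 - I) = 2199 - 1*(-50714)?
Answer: 652/13567 ≈ 0.048058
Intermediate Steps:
I = -52881/4 (I = 8 - (2199 - 1*(-50714))/4 = 8 - (2199 + 50714)/4 = 8 - 1/4*52913 = 8 - 52913/4 = -52881/4 ≈ -13220.)
r = 76 (r = 286 - 210 = 76)
X(s) = 78 (X(s) = 2 + 76 = 78)
p(c, E) = -27 + 3*E + 3*c (p(c, E) = -27 + 3*(c + E) = -27 + 3*(E + c) = -27 + (3*E + 3*c) = -27 + 3*E + 3*c)
W = -40701/4 (W = (-52881/4 + (-27 + 3*523 + 3*475)) + 78 = (-52881/4 + (-27 + 1569 + 1425)) + 78 = (-52881/4 + 2967) + 78 = -41013/4 + 78 = -40701/4 ≈ -10175.)
a = -489 (a = -8 + (-87 - 394) = -8 - 481 = -489)
a/W = -489/(-40701/4) = -489*(-4/40701) = 652/13567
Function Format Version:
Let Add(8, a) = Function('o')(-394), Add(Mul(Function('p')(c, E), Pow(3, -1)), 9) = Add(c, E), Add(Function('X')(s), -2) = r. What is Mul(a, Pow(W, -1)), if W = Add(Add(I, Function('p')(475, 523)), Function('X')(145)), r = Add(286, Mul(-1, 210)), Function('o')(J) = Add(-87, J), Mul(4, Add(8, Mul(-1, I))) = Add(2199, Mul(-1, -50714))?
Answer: Rational(652, 13567) ≈ 0.048058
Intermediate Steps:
I = Rational(-52881, 4) (I = Add(8, Mul(Rational(-1, 4), Add(2199, Mul(-1, -50714)))) = Add(8, Mul(Rational(-1, 4), Add(2199, 50714))) = Add(8, Mul(Rational(-1, 4), 52913)) = Add(8, Rational(-52913, 4)) = Rational(-52881, 4) ≈ -13220.)
r = 76 (r = Add(286, -210) = 76)
Function('X')(s) = 78 (Function('X')(s) = Add(2, 76) = 78)
Function('p')(c, E) = Add(-27, Mul(3, E), Mul(3, c)) (Function('p')(c, E) = Add(-27, Mul(3, Add(c, E))) = Add(-27, Mul(3, Add(E, c))) = Add(-27, Add(Mul(3, E), Mul(3, c))) = Add(-27, Mul(3, E), Mul(3, c)))
W = Rational(-40701, 4) (W = Add(Add(Rational(-52881, 4), Add(-27, Mul(3, 523), Mul(3, 475))), 78) = Add(Add(Rational(-52881, 4), Add(-27, 1569, 1425)), 78) = Add(Add(Rational(-52881, 4), 2967), 78) = Add(Rational(-41013, 4), 78) = Rational(-40701, 4) ≈ -10175.)
a = -489 (a = Add(-8, Add(-87, -394)) = Add(-8, -481) = -489)
Mul(a, Pow(W, -1)) = Mul(-489, Pow(Rational(-40701, 4), -1)) = Mul(-489, Rational(-4, 40701)) = Rational(652, 13567)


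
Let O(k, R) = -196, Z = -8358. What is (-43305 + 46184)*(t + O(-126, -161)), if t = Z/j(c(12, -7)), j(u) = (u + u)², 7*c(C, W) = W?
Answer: -13159909/2 ≈ -6.5800e+6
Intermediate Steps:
c(C, W) = W/7
j(u) = 4*u² (j(u) = (2*u)² = 4*u²)
t = -4179/2 (t = -8358/(4*((⅐)*(-7))²) = -8358/(4*(-1)²) = -8358/(4*1) = -8358/4 = -8358*¼ = -4179/2 ≈ -2089.5)
(-43305 + 46184)*(t + O(-126, -161)) = (-43305 + 46184)*(-4179/2 - 196) = 2879*(-4571/2) = -13159909/2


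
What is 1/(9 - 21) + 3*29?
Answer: 1043/12 ≈ 86.917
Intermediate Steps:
1/(9 - 21) + 3*29 = 1/(-12) + 87 = -1/12 + 87 = 1043/12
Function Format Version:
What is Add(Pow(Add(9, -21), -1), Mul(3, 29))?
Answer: Rational(1043, 12) ≈ 86.917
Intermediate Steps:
Add(Pow(Add(9, -21), -1), Mul(3, 29)) = Add(Pow(-12, -1), 87) = Add(Rational(-1, 12), 87) = Rational(1043, 12)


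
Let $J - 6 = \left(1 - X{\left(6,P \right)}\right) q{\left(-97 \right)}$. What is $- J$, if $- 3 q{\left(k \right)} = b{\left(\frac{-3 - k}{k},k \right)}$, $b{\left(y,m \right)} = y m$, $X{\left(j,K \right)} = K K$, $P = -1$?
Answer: $-6$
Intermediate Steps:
$X{\left(j,K \right)} = K^{2}$
$b{\left(y,m \right)} = m y$
$q{\left(k \right)} = 1 + \frac{k}{3}$ ($q{\left(k \right)} = - \frac{k \frac{-3 - k}{k}}{3} = - \frac{-3 - k}{3} = 1 + \frac{k}{3}$)
$J = 6$ ($J = 6 + \left(1 - \left(-1\right)^{2}\right) \left(1 + \frac{1}{3} \left(-97\right)\right) = 6 + \left(1 - 1\right) \left(1 - \frac{97}{3}\right) = 6 + \left(1 - 1\right) \left(- \frac{94}{3}\right) = 6 + 0 \left(- \frac{94}{3}\right) = 6 + 0 = 6$)
$- J = \left(-1\right) 6 = -6$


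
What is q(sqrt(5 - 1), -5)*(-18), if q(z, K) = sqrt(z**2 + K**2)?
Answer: -18*sqrt(29) ≈ -96.933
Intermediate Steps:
q(z, K) = sqrt(K**2 + z**2)
q(sqrt(5 - 1), -5)*(-18) = sqrt((-5)**2 + (sqrt(5 - 1))**2)*(-18) = sqrt(25 + (sqrt(4))**2)*(-18) = sqrt(25 + 2**2)*(-18) = sqrt(25 + 4)*(-18) = sqrt(29)*(-18) = -18*sqrt(29)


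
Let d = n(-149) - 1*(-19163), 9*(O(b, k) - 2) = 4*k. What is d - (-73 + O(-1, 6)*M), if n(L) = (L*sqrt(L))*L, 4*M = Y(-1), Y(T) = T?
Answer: 115423/6 + 22201*I*sqrt(149) ≈ 19237.0 + 2.71e+5*I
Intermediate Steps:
O(b, k) = 2 + 4*k/9 (O(b, k) = 2 + (4*k)/9 = 2 + 4*k/9)
M = -1/4 (M = (1/4)*(-1) = -1/4 ≈ -0.25000)
n(L) = L**(5/2) (n(L) = L**(3/2)*L = L**(5/2))
d = 19163 + 22201*I*sqrt(149) (d = (-149)**(5/2) - 1*(-19163) = 22201*I*sqrt(149) + 19163 = 19163 + 22201*I*sqrt(149) ≈ 19163.0 + 2.71e+5*I)
d - (-73 + O(-1, 6)*M) = (19163 + 22201*I*sqrt(149)) - (-73 + (2 + (4/9)*6)*(-1/4)) = (19163 + 22201*I*sqrt(149)) - (-73 + (2 + 8/3)*(-1/4)) = (19163 + 22201*I*sqrt(149)) - (-73 + (14/3)*(-1/4)) = (19163 + 22201*I*sqrt(149)) - (-73 - 7/6) = (19163 + 22201*I*sqrt(149)) - 1*(-445/6) = (19163 + 22201*I*sqrt(149)) + 445/6 = 115423/6 + 22201*I*sqrt(149)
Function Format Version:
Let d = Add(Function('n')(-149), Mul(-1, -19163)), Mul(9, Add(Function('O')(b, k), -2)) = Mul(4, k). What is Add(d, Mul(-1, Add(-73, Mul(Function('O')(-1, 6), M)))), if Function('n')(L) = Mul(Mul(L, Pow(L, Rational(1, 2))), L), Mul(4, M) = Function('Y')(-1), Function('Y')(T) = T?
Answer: Add(Rational(115423, 6), Mul(22201, I, Pow(149, Rational(1, 2)))) ≈ Add(19237., Mul(2.7100e+5, I))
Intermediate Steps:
Function('O')(b, k) = Add(2, Mul(Rational(4, 9), k)) (Function('O')(b, k) = Add(2, Mul(Rational(1, 9), Mul(4, k))) = Add(2, Mul(Rational(4, 9), k)))
M = Rational(-1, 4) (M = Mul(Rational(1, 4), -1) = Rational(-1, 4) ≈ -0.25000)
Function('n')(L) = Pow(L, Rational(5, 2)) (Function('n')(L) = Mul(Pow(L, Rational(3, 2)), L) = Pow(L, Rational(5, 2)))
d = Add(19163, Mul(22201, I, Pow(149, Rational(1, 2)))) (d = Add(Pow(-149, Rational(5, 2)), Mul(-1, -19163)) = Add(Mul(22201, I, Pow(149, Rational(1, 2))), 19163) = Add(19163, Mul(22201, I, Pow(149, Rational(1, 2)))) ≈ Add(19163., Mul(2.7100e+5, I)))
Add(d, Mul(-1, Add(-73, Mul(Function('O')(-1, 6), M)))) = Add(Add(19163, Mul(22201, I, Pow(149, Rational(1, 2)))), Mul(-1, Add(-73, Mul(Add(2, Mul(Rational(4, 9), 6)), Rational(-1, 4))))) = Add(Add(19163, Mul(22201, I, Pow(149, Rational(1, 2)))), Mul(-1, Add(-73, Mul(Add(2, Rational(8, 3)), Rational(-1, 4))))) = Add(Add(19163, Mul(22201, I, Pow(149, Rational(1, 2)))), Mul(-1, Add(-73, Mul(Rational(14, 3), Rational(-1, 4))))) = Add(Add(19163, Mul(22201, I, Pow(149, Rational(1, 2)))), Mul(-1, Add(-73, Rational(-7, 6)))) = Add(Add(19163, Mul(22201, I, Pow(149, Rational(1, 2)))), Mul(-1, Rational(-445, 6))) = Add(Add(19163, Mul(22201, I, Pow(149, Rational(1, 2)))), Rational(445, 6)) = Add(Rational(115423, 6), Mul(22201, I, Pow(149, Rational(1, 2))))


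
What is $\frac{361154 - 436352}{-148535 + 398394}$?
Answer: $- \frac{75198}{249859} \approx -0.30096$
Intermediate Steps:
$\frac{361154 - 436352}{-148535 + 398394} = - \frac{75198}{249859}$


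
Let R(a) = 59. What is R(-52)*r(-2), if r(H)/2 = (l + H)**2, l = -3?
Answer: 2950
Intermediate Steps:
r(H) = 2*(-3 + H)**2
R(-52)*r(-2) = 59*(2*(-3 - 2)**2) = 59*(2*(-5)**2) = 59*(2*25) = 59*50 = 2950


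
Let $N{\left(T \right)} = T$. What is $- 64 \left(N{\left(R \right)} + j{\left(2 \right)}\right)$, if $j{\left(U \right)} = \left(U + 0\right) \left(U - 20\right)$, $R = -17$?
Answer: $3392$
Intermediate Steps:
$j{\left(U \right)} = U \left(-20 + U\right)$
$- 64 \left(N{\left(R \right)} + j{\left(2 \right)}\right) = - 64 \left(-17 + 2 \left(-20 + 2\right)\right) = - 64 \left(-17 + 2 \left(-18\right)\right) = - 64 \left(-17 - 36\right) = \left(-64\right) \left(-53\right) = 3392$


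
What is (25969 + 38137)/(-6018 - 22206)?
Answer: -4579/2016 ≈ -2.2713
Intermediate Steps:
(25969 + 38137)/(-6018 - 22206) = 64106/(-28224) = 64106*(-1/28224) = -4579/2016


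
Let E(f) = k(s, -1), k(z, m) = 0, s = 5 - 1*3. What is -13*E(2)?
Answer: 0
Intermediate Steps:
s = 2 (s = 5 - 3 = 2)
E(f) = 0
-13*E(2) = -13*0 = 0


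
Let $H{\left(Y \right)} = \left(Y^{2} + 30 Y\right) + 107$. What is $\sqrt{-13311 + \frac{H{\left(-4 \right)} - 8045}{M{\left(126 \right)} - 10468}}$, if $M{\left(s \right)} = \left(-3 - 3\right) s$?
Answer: $\frac{i \sqrt{104800327333}}{2806} \approx 115.37 i$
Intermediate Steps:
$H{\left(Y \right)} = 107 + Y^{2} + 30 Y$
$M{\left(s \right)} = - 6 s$
$\sqrt{-13311 + \frac{H{\left(-4 \right)} - 8045}{M{\left(126 \right)} - 10468}} = \sqrt{-13311 + \frac{\left(107 + \left(-4\right)^{2} + 30 \left(-4\right)\right) - 8045}{\left(-6\right) 126 - 10468}} = \sqrt{-13311 + \frac{\left(107 + 16 - 120\right) - 8045}{-756 - 10468}} = \sqrt{-13311 + \frac{3 - 8045}{-11224}} = \sqrt{-13311 - - \frac{4021}{5612}} = \sqrt{-13311 + \frac{4021}{5612}} = \sqrt{- \frac{74697311}{5612}} = \frac{i \sqrt{104800327333}}{2806}$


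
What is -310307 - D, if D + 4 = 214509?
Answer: -524812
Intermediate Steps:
D = 214505 (D = -4 + 214509 = 214505)
-310307 - D = -310307 - 1*214505 = -310307 - 214505 = -524812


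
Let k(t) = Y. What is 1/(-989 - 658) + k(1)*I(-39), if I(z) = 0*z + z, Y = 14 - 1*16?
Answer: 128465/1647 ≈ 77.999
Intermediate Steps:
Y = -2 (Y = 14 - 16 = -2)
k(t) = -2
I(z) = z (I(z) = 0 + z = z)
1/(-989 - 658) + k(1)*I(-39) = 1/(-989 - 658) - 2*(-39) = 1/(-1647) + 78 = -1/1647 + 78 = 128465/1647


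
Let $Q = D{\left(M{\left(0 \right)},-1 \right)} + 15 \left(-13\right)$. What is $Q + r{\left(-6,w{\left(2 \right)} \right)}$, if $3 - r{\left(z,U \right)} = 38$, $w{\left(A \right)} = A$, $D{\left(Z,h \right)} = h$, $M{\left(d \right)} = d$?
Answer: $-231$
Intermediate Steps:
$r{\left(z,U \right)} = -35$ ($r{\left(z,U \right)} = 3 - 38 = -35$)
$Q = -196$ ($Q = -1 + 15 \left(-13\right) = -1 - 195 = -196$)
$Q + r{\left(-6,w{\left(2 \right)} \right)} = -196 - 35 = -231$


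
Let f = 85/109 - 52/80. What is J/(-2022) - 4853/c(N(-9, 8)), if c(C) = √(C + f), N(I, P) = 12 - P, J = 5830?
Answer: -2915/1011 - 9706*√4906635/9003 ≈ -2390.9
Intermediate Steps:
f = 283/2180 (f = 85*(1/109) - 52*1/80 = 85/109 - 13/20 = 283/2180 ≈ 0.12982)
c(C) = √(283/2180 + C) (c(C) = √(C + 283/2180) = √(283/2180 + C))
J/(-2022) - 4853/c(N(-9, 8)) = 5830/(-2022) - 4853*1090/√(154235 + 1188100*(12 - 1*8)) = 5830*(-1/2022) - 4853*1090/√(154235 + 1188100*(12 - 8)) = -2915/1011 - 4853*1090/√(154235 + 1188100*4) = -2915/1011 - 4853*1090/√(154235 + 4752400) = -2915/1011 - 4853*2*√4906635/9003 = -2915/1011 - 9706*√4906635/9003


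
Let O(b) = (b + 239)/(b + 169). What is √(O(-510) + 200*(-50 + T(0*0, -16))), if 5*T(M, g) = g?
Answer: I*√1237137429/341 ≈ 103.15*I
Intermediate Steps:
T(M, g) = g/5
O(b) = (239 + b)/(169 + b)
√(O(-510) + 200*(-50 + T(0*0, -16))) = √((239 - 510)/(169 - 510) + 200*(-50 + (⅕)*(-16))) = √(-271/(-341) + 200*(-50 - 16/5)) = √(-1/341*(-271) + 200*(-266/5)) = √(271/341 - 10640) = √(-3627969/341) = I*√1237137429/341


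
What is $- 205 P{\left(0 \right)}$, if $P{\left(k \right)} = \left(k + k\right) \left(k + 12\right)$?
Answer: $0$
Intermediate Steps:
$P{\left(k \right)} = 2 k \left(12 + k\right)$
$- 205 P{\left(0 \right)} = - 205 \cdot 2 \cdot 0 \left(12 + 0\right) = - 205 \cdot 2 \cdot 0 \cdot 12 = \left(-205\right) 0 = 0$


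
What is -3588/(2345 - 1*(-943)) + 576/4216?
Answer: -137845/144398 ≈ -0.95462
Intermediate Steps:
-3588/(2345 - 1*(-943)) + 576/4216 = -3588/(2345 + 943) + 576*(1/4216) = -3588/3288 + 72/527 = -3588*1/3288 + 72/527 = -299/274 + 72/527 = -137845/144398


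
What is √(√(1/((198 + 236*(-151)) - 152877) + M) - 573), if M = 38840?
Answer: √(-20320034975925 + 188315*√1377365023310685)/188315 ≈ 19.389*I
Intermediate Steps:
√(√(1/((198 + 236*(-151)) - 152877) + M) - 573) = √(√(1/((198 + 236*(-151)) - 152877) + 38840) - 573) = √(√(1/((198 - 35636) - 152877) + 38840) - 573) = √(√(1/(-35438 - 152877) + 38840) - 573) = √(√(1/(-188315) + 38840) - 573) = √(√(-1/188315 + 38840) - 573) = √(√(7314154599/188315) - 573) = √(√1377365023310685/188315 - 573) = √(-573 + √1377365023310685/188315)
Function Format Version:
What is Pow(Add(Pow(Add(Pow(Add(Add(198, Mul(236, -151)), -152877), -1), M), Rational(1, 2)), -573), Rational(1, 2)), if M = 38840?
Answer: Mul(Rational(1, 188315), Pow(Add(-20320034975925, Mul(188315, Pow(1377365023310685, Rational(1, 2)))), Rational(1, 2))) ≈ Mul(19.389, I)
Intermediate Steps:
Pow(Add(Pow(Add(Pow(Add(Add(198, Mul(236, -151)), -152877), -1), M), Rational(1, 2)), -573), Rational(1, 2)) = Pow(Add(Pow(Add(Pow(Add(Add(198, Mul(236, -151)), -152877), -1), 38840), Rational(1, 2)), -573), Rational(1, 2)) = Pow(Add(Pow(Add(Pow(Add(Add(198, -35636), -152877), -1), 38840), Rational(1, 2)), -573), Rational(1, 2)) = Pow(Add(Pow(Add(Pow(Add(-35438, -152877), -1), 38840), Rational(1, 2)), -573), Rational(1, 2)) = Pow(Add(Pow(Add(Pow(-188315, -1), 38840), Rational(1, 2)), -573), Rational(1, 2)) = Pow(Add(Pow(Add(Rational(-1, 188315), 38840), Rational(1, 2)), -573), Rational(1, 2)) = Pow(Add(Pow(Rational(7314154599, 188315), Rational(1, 2)), -573), Rational(1, 2)) = Pow(Add(Mul(Rational(1, 188315), Pow(1377365023310685, Rational(1, 2))), -573), Rational(1, 2)) = Pow(Add(-573, Mul(Rational(1, 188315), Pow(1377365023310685, Rational(1, 2)))), Rational(1, 2))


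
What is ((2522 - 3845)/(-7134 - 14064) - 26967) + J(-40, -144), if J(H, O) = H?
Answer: -190831021/7066 ≈ -27007.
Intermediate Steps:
((2522 - 3845)/(-7134 - 14064) - 26967) + J(-40, -144) = ((2522 - 3845)/(-7134 - 14064) - 26967) - 40 = (-1323/(-21198) - 26967) - 40 = (-1323*(-1/21198) - 26967) - 40 = (441/7066 - 26967) - 40 = -190548381/7066 - 40 = -190831021/7066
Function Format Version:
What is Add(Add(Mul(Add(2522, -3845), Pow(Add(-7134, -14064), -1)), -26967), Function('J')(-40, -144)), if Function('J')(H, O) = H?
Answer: Rational(-190831021, 7066) ≈ -27007.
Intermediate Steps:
Add(Add(Mul(Add(2522, -3845), Pow(Add(-7134, -14064), -1)), -26967), Function('J')(-40, -144)) = Add(Add(Mul(Add(2522, -3845), Pow(Add(-7134, -14064), -1)), -26967), -40) = Add(Add(Mul(-1323, Pow(-21198, -1)), -26967), -40) = Add(Add(Mul(-1323, Rational(-1, 21198)), -26967), -40) = Add(Add(Rational(441, 7066), -26967), -40) = Add(Rational(-190548381, 7066), -40) = Rational(-190831021, 7066)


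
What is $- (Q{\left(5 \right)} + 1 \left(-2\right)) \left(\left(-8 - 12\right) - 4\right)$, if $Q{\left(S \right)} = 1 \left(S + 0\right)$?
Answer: $72$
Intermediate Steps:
$Q{\left(S \right)} = S$ ($Q{\left(S \right)} = 1 S = S$)
$- (Q{\left(5 \right)} + 1 \left(-2\right)) \left(\left(-8 - 12\right) - 4\right) = - (5 + 1 \left(-2\right)) \left(\left(-8 - 12\right) - 4\right) = - (5 - 2) \left(\left(-8 - 12\right) - 4\right) = \left(-1\right) 3 \left(-20 - 4\right) = \left(-3\right) \left(-24\right) = 72$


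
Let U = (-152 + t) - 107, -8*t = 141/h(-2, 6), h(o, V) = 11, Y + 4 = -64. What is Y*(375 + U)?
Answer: -171139/22 ≈ -7779.0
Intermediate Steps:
Y = -68 (Y = -4 - 64 = -68)
t = -141/88 (t = -141/(8*11) = -⅛*141/11 = -141/88 ≈ -1.6023)
U = -22933/88 (U = (-152 - 141/88) - 107 = -13517/88 - 107 = -22933/88 ≈ -260.60)
Y*(375 + U) = -68*(375 - 22933/88) = -68*10067/88 = -171139/22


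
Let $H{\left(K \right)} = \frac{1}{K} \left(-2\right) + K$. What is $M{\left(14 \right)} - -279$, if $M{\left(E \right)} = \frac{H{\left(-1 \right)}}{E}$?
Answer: $\frac{3907}{14} \approx 279.07$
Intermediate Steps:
$H{\left(K \right)} = K - \frac{2}{K}$ ($H{\left(K \right)} = - \frac{2}{K} + K = K - \frac{2}{K}$)
$M{\left(E \right)} = \frac{1}{E}$ ($M{\left(E \right)} = \frac{-1 - \frac{2}{-1}}{E} = \frac{-1 - -2}{E} = \frac{-1 + 2}{E} = 1 \frac{1}{E} = \frac{1}{E}$)
$M{\left(14 \right)} - -279 = \frac{1}{14} - -279 = \frac{1}{14} + 279 = \frac{3907}{14}$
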